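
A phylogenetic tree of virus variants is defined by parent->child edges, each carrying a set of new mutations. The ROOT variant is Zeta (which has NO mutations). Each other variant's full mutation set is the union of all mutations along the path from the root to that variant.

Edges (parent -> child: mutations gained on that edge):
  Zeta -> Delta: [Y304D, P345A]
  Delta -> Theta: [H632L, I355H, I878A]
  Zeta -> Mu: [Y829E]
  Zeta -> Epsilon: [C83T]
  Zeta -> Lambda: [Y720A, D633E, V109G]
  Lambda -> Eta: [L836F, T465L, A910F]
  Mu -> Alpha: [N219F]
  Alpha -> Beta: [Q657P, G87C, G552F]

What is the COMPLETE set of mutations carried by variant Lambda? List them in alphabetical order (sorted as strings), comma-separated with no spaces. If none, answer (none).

Answer: D633E,V109G,Y720A

Derivation:
At Zeta: gained [] -> total []
At Lambda: gained ['Y720A', 'D633E', 'V109G'] -> total ['D633E', 'V109G', 'Y720A']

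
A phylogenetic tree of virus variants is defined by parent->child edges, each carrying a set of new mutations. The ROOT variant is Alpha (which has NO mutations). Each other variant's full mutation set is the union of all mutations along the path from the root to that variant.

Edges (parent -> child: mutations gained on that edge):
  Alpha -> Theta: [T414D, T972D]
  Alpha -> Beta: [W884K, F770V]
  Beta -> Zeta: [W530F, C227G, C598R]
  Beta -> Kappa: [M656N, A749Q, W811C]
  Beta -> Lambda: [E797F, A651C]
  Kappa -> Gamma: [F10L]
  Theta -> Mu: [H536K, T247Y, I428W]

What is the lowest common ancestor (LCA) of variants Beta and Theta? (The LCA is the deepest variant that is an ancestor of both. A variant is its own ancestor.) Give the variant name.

Path from root to Beta: Alpha -> Beta
  ancestors of Beta: {Alpha, Beta}
Path from root to Theta: Alpha -> Theta
  ancestors of Theta: {Alpha, Theta}
Common ancestors: {Alpha}
Walk up from Theta: Theta (not in ancestors of Beta), Alpha (in ancestors of Beta)
Deepest common ancestor (LCA) = Alpha

Answer: Alpha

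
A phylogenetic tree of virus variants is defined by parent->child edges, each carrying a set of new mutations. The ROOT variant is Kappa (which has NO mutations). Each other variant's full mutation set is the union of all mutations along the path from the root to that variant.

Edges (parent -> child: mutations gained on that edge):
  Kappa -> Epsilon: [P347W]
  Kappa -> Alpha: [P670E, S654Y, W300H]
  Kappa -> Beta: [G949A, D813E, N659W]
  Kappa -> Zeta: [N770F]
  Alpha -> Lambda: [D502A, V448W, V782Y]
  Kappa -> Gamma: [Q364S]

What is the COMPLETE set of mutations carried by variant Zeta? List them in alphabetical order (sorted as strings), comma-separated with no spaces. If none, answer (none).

At Kappa: gained [] -> total []
At Zeta: gained ['N770F'] -> total ['N770F']

Answer: N770F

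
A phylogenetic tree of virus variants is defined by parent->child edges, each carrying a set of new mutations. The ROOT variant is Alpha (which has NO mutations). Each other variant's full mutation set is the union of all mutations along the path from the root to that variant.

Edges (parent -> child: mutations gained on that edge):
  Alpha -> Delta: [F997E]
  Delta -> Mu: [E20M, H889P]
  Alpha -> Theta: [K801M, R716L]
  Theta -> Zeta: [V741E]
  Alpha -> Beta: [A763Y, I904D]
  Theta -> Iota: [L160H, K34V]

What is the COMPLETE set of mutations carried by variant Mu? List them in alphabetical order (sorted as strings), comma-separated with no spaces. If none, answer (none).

At Alpha: gained [] -> total []
At Delta: gained ['F997E'] -> total ['F997E']
At Mu: gained ['E20M', 'H889P'] -> total ['E20M', 'F997E', 'H889P']

Answer: E20M,F997E,H889P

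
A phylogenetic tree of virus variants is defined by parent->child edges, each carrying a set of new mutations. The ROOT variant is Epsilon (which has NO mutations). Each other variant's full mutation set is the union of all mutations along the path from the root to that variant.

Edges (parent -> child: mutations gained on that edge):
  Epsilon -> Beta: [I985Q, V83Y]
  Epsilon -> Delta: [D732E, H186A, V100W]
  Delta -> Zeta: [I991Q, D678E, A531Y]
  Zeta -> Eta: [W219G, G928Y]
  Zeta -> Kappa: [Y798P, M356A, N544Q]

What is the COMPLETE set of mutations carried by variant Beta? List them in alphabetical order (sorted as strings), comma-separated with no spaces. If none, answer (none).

At Epsilon: gained [] -> total []
At Beta: gained ['I985Q', 'V83Y'] -> total ['I985Q', 'V83Y']

Answer: I985Q,V83Y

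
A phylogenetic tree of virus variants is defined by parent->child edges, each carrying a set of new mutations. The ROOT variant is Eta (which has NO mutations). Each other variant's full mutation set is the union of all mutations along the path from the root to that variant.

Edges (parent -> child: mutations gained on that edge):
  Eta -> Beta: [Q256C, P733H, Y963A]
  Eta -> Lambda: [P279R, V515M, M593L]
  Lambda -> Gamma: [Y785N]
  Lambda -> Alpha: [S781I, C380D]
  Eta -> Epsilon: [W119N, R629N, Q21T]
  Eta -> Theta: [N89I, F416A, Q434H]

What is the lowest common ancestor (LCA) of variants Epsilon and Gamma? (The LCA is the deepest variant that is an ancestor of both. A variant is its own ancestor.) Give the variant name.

Answer: Eta

Derivation:
Path from root to Epsilon: Eta -> Epsilon
  ancestors of Epsilon: {Eta, Epsilon}
Path from root to Gamma: Eta -> Lambda -> Gamma
  ancestors of Gamma: {Eta, Lambda, Gamma}
Common ancestors: {Eta}
Walk up from Gamma: Gamma (not in ancestors of Epsilon), Lambda (not in ancestors of Epsilon), Eta (in ancestors of Epsilon)
Deepest common ancestor (LCA) = Eta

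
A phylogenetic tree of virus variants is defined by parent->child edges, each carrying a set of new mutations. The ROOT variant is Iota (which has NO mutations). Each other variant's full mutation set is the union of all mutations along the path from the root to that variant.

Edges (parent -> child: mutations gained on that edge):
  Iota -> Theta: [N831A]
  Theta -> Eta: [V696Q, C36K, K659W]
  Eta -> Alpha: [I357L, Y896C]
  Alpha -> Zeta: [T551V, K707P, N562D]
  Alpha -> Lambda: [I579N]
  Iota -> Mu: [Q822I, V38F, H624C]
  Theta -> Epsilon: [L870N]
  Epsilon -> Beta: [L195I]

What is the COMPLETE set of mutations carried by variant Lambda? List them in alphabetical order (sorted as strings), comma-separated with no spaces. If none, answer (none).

Answer: C36K,I357L,I579N,K659W,N831A,V696Q,Y896C

Derivation:
At Iota: gained [] -> total []
At Theta: gained ['N831A'] -> total ['N831A']
At Eta: gained ['V696Q', 'C36K', 'K659W'] -> total ['C36K', 'K659W', 'N831A', 'V696Q']
At Alpha: gained ['I357L', 'Y896C'] -> total ['C36K', 'I357L', 'K659W', 'N831A', 'V696Q', 'Y896C']
At Lambda: gained ['I579N'] -> total ['C36K', 'I357L', 'I579N', 'K659W', 'N831A', 'V696Q', 'Y896C']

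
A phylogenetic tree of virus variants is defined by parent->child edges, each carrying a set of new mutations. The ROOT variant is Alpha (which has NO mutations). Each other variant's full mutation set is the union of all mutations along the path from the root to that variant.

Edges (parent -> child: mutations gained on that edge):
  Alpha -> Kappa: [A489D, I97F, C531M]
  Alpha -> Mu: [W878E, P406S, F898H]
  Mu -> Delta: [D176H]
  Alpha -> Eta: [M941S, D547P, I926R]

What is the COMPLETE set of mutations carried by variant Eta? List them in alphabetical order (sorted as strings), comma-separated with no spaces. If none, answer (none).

At Alpha: gained [] -> total []
At Eta: gained ['M941S', 'D547P', 'I926R'] -> total ['D547P', 'I926R', 'M941S']

Answer: D547P,I926R,M941S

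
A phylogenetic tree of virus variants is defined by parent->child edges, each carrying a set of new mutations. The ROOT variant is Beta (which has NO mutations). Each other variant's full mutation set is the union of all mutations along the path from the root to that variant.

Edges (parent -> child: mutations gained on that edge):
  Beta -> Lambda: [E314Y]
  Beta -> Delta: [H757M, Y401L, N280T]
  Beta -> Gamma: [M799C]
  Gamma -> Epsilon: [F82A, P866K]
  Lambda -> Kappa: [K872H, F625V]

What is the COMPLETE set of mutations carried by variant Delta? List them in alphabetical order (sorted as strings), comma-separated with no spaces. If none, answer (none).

Answer: H757M,N280T,Y401L

Derivation:
At Beta: gained [] -> total []
At Delta: gained ['H757M', 'Y401L', 'N280T'] -> total ['H757M', 'N280T', 'Y401L']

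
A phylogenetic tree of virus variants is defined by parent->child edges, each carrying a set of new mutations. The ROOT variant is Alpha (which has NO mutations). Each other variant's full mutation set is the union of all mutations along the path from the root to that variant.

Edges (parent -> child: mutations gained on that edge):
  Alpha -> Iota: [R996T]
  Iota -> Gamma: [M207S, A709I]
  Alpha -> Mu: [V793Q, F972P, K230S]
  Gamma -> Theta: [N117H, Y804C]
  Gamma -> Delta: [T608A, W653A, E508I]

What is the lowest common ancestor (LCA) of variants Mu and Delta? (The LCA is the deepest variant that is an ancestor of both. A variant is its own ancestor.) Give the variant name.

Answer: Alpha

Derivation:
Path from root to Mu: Alpha -> Mu
  ancestors of Mu: {Alpha, Mu}
Path from root to Delta: Alpha -> Iota -> Gamma -> Delta
  ancestors of Delta: {Alpha, Iota, Gamma, Delta}
Common ancestors: {Alpha}
Walk up from Delta: Delta (not in ancestors of Mu), Gamma (not in ancestors of Mu), Iota (not in ancestors of Mu), Alpha (in ancestors of Mu)
Deepest common ancestor (LCA) = Alpha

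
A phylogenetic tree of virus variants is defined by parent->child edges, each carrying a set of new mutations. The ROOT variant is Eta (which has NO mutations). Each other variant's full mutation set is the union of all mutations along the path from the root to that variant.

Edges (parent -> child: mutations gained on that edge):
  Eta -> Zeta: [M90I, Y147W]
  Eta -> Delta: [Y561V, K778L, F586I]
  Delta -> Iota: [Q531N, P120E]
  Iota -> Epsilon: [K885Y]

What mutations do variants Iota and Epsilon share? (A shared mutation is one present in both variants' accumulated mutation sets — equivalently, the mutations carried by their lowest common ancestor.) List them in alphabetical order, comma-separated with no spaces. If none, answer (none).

Answer: F586I,K778L,P120E,Q531N,Y561V

Derivation:
Accumulating mutations along path to Iota:
  At Eta: gained [] -> total []
  At Delta: gained ['Y561V', 'K778L', 'F586I'] -> total ['F586I', 'K778L', 'Y561V']
  At Iota: gained ['Q531N', 'P120E'] -> total ['F586I', 'K778L', 'P120E', 'Q531N', 'Y561V']
Mutations(Iota) = ['F586I', 'K778L', 'P120E', 'Q531N', 'Y561V']
Accumulating mutations along path to Epsilon:
  At Eta: gained [] -> total []
  At Delta: gained ['Y561V', 'K778L', 'F586I'] -> total ['F586I', 'K778L', 'Y561V']
  At Iota: gained ['Q531N', 'P120E'] -> total ['F586I', 'K778L', 'P120E', 'Q531N', 'Y561V']
  At Epsilon: gained ['K885Y'] -> total ['F586I', 'K778L', 'K885Y', 'P120E', 'Q531N', 'Y561V']
Mutations(Epsilon) = ['F586I', 'K778L', 'K885Y', 'P120E', 'Q531N', 'Y561V']
Intersection: ['F586I', 'K778L', 'P120E', 'Q531N', 'Y561V'] ∩ ['F586I', 'K778L', 'K885Y', 'P120E', 'Q531N', 'Y561V'] = ['F586I', 'K778L', 'P120E', 'Q531N', 'Y561V']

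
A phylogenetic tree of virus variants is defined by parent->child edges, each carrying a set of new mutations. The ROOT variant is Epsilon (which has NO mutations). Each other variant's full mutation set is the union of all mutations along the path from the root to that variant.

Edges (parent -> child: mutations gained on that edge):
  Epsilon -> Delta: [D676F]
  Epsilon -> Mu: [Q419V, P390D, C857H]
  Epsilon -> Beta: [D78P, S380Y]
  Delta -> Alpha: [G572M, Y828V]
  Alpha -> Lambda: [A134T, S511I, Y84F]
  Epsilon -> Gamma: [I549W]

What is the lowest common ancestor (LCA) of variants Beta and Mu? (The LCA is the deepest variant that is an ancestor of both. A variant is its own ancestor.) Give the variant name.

Path from root to Beta: Epsilon -> Beta
  ancestors of Beta: {Epsilon, Beta}
Path from root to Mu: Epsilon -> Mu
  ancestors of Mu: {Epsilon, Mu}
Common ancestors: {Epsilon}
Walk up from Mu: Mu (not in ancestors of Beta), Epsilon (in ancestors of Beta)
Deepest common ancestor (LCA) = Epsilon

Answer: Epsilon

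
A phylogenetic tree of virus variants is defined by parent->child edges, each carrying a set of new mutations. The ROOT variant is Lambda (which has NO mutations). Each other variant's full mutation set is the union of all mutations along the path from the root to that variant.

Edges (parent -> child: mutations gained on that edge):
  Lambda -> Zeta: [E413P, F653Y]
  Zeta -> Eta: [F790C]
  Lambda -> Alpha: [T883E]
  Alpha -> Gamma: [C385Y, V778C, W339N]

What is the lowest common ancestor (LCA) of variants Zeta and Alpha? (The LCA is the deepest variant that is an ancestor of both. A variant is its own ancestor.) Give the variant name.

Answer: Lambda

Derivation:
Path from root to Zeta: Lambda -> Zeta
  ancestors of Zeta: {Lambda, Zeta}
Path from root to Alpha: Lambda -> Alpha
  ancestors of Alpha: {Lambda, Alpha}
Common ancestors: {Lambda}
Walk up from Alpha: Alpha (not in ancestors of Zeta), Lambda (in ancestors of Zeta)
Deepest common ancestor (LCA) = Lambda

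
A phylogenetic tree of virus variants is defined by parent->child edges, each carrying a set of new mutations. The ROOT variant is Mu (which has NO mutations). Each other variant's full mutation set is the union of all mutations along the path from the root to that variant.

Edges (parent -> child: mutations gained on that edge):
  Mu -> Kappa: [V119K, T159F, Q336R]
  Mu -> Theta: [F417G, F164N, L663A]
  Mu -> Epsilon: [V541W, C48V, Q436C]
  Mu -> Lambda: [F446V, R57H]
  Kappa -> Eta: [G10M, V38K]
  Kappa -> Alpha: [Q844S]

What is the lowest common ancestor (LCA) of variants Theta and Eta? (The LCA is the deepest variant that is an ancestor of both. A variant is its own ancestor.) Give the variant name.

Answer: Mu

Derivation:
Path from root to Theta: Mu -> Theta
  ancestors of Theta: {Mu, Theta}
Path from root to Eta: Mu -> Kappa -> Eta
  ancestors of Eta: {Mu, Kappa, Eta}
Common ancestors: {Mu}
Walk up from Eta: Eta (not in ancestors of Theta), Kappa (not in ancestors of Theta), Mu (in ancestors of Theta)
Deepest common ancestor (LCA) = Mu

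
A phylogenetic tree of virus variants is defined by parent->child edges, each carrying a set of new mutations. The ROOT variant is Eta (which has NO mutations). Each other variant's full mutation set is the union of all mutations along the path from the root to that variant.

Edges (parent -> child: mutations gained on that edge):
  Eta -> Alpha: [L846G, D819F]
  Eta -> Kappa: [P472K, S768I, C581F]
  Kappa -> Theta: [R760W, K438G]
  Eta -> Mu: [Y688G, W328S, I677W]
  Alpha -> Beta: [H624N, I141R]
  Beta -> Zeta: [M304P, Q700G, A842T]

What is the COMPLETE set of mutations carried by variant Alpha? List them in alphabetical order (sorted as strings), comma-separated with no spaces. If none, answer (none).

At Eta: gained [] -> total []
At Alpha: gained ['L846G', 'D819F'] -> total ['D819F', 'L846G']

Answer: D819F,L846G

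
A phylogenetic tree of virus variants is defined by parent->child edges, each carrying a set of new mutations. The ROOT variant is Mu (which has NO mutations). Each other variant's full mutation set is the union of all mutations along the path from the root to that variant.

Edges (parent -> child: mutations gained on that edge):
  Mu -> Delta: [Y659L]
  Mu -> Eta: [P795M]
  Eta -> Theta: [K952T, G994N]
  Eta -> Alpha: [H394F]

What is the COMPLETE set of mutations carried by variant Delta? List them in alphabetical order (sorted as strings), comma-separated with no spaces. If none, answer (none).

At Mu: gained [] -> total []
At Delta: gained ['Y659L'] -> total ['Y659L']

Answer: Y659L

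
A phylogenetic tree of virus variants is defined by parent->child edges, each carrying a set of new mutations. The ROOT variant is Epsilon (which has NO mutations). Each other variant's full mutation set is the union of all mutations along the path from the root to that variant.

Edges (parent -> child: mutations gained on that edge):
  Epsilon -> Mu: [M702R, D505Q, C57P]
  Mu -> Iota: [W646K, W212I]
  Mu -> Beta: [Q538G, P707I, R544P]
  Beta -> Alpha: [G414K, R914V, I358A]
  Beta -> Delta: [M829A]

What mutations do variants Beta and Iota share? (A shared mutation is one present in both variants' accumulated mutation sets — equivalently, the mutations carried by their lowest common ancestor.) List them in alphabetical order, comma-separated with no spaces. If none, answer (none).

Answer: C57P,D505Q,M702R

Derivation:
Accumulating mutations along path to Beta:
  At Epsilon: gained [] -> total []
  At Mu: gained ['M702R', 'D505Q', 'C57P'] -> total ['C57P', 'D505Q', 'M702R']
  At Beta: gained ['Q538G', 'P707I', 'R544P'] -> total ['C57P', 'D505Q', 'M702R', 'P707I', 'Q538G', 'R544P']
Mutations(Beta) = ['C57P', 'D505Q', 'M702R', 'P707I', 'Q538G', 'R544P']
Accumulating mutations along path to Iota:
  At Epsilon: gained [] -> total []
  At Mu: gained ['M702R', 'D505Q', 'C57P'] -> total ['C57P', 'D505Q', 'M702R']
  At Iota: gained ['W646K', 'W212I'] -> total ['C57P', 'D505Q', 'M702R', 'W212I', 'W646K']
Mutations(Iota) = ['C57P', 'D505Q', 'M702R', 'W212I', 'W646K']
Intersection: ['C57P', 'D505Q', 'M702R', 'P707I', 'Q538G', 'R544P'] ∩ ['C57P', 'D505Q', 'M702R', 'W212I', 'W646K'] = ['C57P', 'D505Q', 'M702R']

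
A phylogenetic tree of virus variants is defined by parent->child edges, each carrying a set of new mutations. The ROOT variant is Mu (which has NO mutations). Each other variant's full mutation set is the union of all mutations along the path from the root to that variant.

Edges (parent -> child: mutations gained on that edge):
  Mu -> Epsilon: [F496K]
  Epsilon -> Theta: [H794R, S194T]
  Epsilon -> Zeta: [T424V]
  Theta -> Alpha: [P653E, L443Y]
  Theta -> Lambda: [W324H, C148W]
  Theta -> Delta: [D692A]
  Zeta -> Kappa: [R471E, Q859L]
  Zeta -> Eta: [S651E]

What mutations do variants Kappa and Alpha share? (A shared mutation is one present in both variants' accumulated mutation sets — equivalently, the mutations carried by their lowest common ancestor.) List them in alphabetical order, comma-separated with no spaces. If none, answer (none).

Accumulating mutations along path to Kappa:
  At Mu: gained [] -> total []
  At Epsilon: gained ['F496K'] -> total ['F496K']
  At Zeta: gained ['T424V'] -> total ['F496K', 'T424V']
  At Kappa: gained ['R471E', 'Q859L'] -> total ['F496K', 'Q859L', 'R471E', 'T424V']
Mutations(Kappa) = ['F496K', 'Q859L', 'R471E', 'T424V']
Accumulating mutations along path to Alpha:
  At Mu: gained [] -> total []
  At Epsilon: gained ['F496K'] -> total ['F496K']
  At Theta: gained ['H794R', 'S194T'] -> total ['F496K', 'H794R', 'S194T']
  At Alpha: gained ['P653E', 'L443Y'] -> total ['F496K', 'H794R', 'L443Y', 'P653E', 'S194T']
Mutations(Alpha) = ['F496K', 'H794R', 'L443Y', 'P653E', 'S194T']
Intersection: ['F496K', 'Q859L', 'R471E', 'T424V'] ∩ ['F496K', 'H794R', 'L443Y', 'P653E', 'S194T'] = ['F496K']

Answer: F496K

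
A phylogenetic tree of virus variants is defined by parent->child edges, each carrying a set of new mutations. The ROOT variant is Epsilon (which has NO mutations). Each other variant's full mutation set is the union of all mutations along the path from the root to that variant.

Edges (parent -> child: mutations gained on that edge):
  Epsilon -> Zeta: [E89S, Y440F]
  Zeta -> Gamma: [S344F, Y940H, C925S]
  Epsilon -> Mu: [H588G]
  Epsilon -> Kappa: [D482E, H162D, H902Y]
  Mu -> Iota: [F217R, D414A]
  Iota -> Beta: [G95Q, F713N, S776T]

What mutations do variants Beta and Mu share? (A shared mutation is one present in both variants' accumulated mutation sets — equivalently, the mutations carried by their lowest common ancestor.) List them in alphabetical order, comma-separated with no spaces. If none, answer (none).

Accumulating mutations along path to Beta:
  At Epsilon: gained [] -> total []
  At Mu: gained ['H588G'] -> total ['H588G']
  At Iota: gained ['F217R', 'D414A'] -> total ['D414A', 'F217R', 'H588G']
  At Beta: gained ['G95Q', 'F713N', 'S776T'] -> total ['D414A', 'F217R', 'F713N', 'G95Q', 'H588G', 'S776T']
Mutations(Beta) = ['D414A', 'F217R', 'F713N', 'G95Q', 'H588G', 'S776T']
Accumulating mutations along path to Mu:
  At Epsilon: gained [] -> total []
  At Mu: gained ['H588G'] -> total ['H588G']
Mutations(Mu) = ['H588G']
Intersection: ['D414A', 'F217R', 'F713N', 'G95Q', 'H588G', 'S776T'] ∩ ['H588G'] = ['H588G']

Answer: H588G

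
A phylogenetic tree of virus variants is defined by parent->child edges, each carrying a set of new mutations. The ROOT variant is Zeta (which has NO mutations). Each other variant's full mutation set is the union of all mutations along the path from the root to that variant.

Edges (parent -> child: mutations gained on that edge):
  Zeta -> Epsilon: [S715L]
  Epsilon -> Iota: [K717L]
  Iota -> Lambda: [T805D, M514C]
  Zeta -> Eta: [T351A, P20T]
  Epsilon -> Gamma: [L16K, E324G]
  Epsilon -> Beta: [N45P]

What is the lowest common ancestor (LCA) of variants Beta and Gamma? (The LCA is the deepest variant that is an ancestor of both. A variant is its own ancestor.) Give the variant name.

Path from root to Beta: Zeta -> Epsilon -> Beta
  ancestors of Beta: {Zeta, Epsilon, Beta}
Path from root to Gamma: Zeta -> Epsilon -> Gamma
  ancestors of Gamma: {Zeta, Epsilon, Gamma}
Common ancestors: {Zeta, Epsilon}
Walk up from Gamma: Gamma (not in ancestors of Beta), Epsilon (in ancestors of Beta), Zeta (in ancestors of Beta)
Deepest common ancestor (LCA) = Epsilon

Answer: Epsilon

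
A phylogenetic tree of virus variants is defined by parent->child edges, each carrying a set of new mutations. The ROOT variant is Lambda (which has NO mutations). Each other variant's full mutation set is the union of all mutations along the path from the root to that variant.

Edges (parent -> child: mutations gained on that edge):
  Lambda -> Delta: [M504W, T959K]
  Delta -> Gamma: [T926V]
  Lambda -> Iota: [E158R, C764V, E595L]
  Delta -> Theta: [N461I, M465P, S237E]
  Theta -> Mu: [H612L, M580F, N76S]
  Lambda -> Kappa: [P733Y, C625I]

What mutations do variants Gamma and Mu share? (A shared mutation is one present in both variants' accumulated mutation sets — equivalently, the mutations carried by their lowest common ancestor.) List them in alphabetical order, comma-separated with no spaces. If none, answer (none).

Answer: M504W,T959K

Derivation:
Accumulating mutations along path to Gamma:
  At Lambda: gained [] -> total []
  At Delta: gained ['M504W', 'T959K'] -> total ['M504W', 'T959K']
  At Gamma: gained ['T926V'] -> total ['M504W', 'T926V', 'T959K']
Mutations(Gamma) = ['M504W', 'T926V', 'T959K']
Accumulating mutations along path to Mu:
  At Lambda: gained [] -> total []
  At Delta: gained ['M504W', 'T959K'] -> total ['M504W', 'T959K']
  At Theta: gained ['N461I', 'M465P', 'S237E'] -> total ['M465P', 'M504W', 'N461I', 'S237E', 'T959K']
  At Mu: gained ['H612L', 'M580F', 'N76S'] -> total ['H612L', 'M465P', 'M504W', 'M580F', 'N461I', 'N76S', 'S237E', 'T959K']
Mutations(Mu) = ['H612L', 'M465P', 'M504W', 'M580F', 'N461I', 'N76S', 'S237E', 'T959K']
Intersection: ['M504W', 'T926V', 'T959K'] ∩ ['H612L', 'M465P', 'M504W', 'M580F', 'N461I', 'N76S', 'S237E', 'T959K'] = ['M504W', 'T959K']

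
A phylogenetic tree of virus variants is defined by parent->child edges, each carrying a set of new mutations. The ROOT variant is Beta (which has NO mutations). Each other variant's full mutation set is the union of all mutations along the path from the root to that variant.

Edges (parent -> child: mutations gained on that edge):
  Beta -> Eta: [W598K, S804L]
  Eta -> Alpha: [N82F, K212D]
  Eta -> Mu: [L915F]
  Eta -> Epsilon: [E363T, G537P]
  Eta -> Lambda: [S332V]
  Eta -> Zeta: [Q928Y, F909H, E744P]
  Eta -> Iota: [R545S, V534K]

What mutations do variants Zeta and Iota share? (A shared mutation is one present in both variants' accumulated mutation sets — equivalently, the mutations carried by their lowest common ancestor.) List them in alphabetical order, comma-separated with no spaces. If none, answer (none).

Answer: S804L,W598K

Derivation:
Accumulating mutations along path to Zeta:
  At Beta: gained [] -> total []
  At Eta: gained ['W598K', 'S804L'] -> total ['S804L', 'W598K']
  At Zeta: gained ['Q928Y', 'F909H', 'E744P'] -> total ['E744P', 'F909H', 'Q928Y', 'S804L', 'W598K']
Mutations(Zeta) = ['E744P', 'F909H', 'Q928Y', 'S804L', 'W598K']
Accumulating mutations along path to Iota:
  At Beta: gained [] -> total []
  At Eta: gained ['W598K', 'S804L'] -> total ['S804L', 'W598K']
  At Iota: gained ['R545S', 'V534K'] -> total ['R545S', 'S804L', 'V534K', 'W598K']
Mutations(Iota) = ['R545S', 'S804L', 'V534K', 'W598K']
Intersection: ['E744P', 'F909H', 'Q928Y', 'S804L', 'W598K'] ∩ ['R545S', 'S804L', 'V534K', 'W598K'] = ['S804L', 'W598K']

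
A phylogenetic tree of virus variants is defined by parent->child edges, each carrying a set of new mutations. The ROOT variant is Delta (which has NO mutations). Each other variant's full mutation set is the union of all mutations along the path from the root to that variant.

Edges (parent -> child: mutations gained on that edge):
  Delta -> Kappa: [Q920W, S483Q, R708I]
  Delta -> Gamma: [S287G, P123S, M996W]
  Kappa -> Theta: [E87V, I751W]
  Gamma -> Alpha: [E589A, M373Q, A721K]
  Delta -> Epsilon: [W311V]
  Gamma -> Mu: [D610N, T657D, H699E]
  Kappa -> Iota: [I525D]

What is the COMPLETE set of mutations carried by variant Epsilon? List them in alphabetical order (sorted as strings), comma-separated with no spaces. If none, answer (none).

Answer: W311V

Derivation:
At Delta: gained [] -> total []
At Epsilon: gained ['W311V'] -> total ['W311V']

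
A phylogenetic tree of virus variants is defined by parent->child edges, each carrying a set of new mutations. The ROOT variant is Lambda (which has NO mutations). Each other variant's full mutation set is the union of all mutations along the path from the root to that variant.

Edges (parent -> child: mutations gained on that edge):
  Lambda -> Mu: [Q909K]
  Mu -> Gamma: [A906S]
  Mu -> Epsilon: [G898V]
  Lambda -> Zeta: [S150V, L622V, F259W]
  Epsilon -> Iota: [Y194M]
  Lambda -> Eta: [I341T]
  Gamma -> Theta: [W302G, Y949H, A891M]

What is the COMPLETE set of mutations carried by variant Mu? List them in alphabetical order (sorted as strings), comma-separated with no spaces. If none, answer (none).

At Lambda: gained [] -> total []
At Mu: gained ['Q909K'] -> total ['Q909K']

Answer: Q909K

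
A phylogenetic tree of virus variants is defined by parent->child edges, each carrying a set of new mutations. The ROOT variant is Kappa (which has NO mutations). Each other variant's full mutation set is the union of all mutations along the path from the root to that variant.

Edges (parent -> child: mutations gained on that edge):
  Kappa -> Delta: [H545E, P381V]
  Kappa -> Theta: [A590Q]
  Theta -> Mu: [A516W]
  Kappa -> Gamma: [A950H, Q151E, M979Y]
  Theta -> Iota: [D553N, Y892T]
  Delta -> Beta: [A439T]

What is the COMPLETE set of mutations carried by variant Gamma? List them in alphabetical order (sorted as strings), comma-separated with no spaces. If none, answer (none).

Answer: A950H,M979Y,Q151E

Derivation:
At Kappa: gained [] -> total []
At Gamma: gained ['A950H', 'Q151E', 'M979Y'] -> total ['A950H', 'M979Y', 'Q151E']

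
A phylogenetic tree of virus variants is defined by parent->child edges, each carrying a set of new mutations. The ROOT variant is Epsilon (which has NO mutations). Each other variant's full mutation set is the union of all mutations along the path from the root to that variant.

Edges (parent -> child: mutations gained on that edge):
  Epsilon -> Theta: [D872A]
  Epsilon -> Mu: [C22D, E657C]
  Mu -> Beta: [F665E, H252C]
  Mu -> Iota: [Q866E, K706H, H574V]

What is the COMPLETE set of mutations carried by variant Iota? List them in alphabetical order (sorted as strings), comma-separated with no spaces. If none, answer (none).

At Epsilon: gained [] -> total []
At Mu: gained ['C22D', 'E657C'] -> total ['C22D', 'E657C']
At Iota: gained ['Q866E', 'K706H', 'H574V'] -> total ['C22D', 'E657C', 'H574V', 'K706H', 'Q866E']

Answer: C22D,E657C,H574V,K706H,Q866E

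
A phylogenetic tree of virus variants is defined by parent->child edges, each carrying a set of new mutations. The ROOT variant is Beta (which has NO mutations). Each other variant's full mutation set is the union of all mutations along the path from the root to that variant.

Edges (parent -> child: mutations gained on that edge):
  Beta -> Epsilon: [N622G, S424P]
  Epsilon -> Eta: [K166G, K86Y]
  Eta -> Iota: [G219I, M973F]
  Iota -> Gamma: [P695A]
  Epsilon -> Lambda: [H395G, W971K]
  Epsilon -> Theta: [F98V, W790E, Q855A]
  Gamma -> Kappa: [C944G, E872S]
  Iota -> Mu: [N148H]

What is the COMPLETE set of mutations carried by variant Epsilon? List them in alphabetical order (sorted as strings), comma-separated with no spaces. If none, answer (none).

At Beta: gained [] -> total []
At Epsilon: gained ['N622G', 'S424P'] -> total ['N622G', 'S424P']

Answer: N622G,S424P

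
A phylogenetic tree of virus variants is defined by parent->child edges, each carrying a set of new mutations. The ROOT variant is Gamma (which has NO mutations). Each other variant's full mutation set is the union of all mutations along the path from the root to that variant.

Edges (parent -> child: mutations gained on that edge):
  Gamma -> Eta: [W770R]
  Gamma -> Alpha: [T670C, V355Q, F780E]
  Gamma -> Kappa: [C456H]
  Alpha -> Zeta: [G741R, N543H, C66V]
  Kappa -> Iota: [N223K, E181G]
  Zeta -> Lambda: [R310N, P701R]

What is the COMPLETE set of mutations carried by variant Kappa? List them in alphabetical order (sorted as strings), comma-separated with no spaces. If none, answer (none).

Answer: C456H

Derivation:
At Gamma: gained [] -> total []
At Kappa: gained ['C456H'] -> total ['C456H']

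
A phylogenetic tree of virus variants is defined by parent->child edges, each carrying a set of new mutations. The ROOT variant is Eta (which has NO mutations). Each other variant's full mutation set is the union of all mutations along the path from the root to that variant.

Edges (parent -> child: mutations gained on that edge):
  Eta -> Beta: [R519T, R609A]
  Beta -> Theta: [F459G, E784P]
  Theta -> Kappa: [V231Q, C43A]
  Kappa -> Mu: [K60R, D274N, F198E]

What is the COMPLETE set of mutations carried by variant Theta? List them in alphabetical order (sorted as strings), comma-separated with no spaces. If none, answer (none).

Answer: E784P,F459G,R519T,R609A

Derivation:
At Eta: gained [] -> total []
At Beta: gained ['R519T', 'R609A'] -> total ['R519T', 'R609A']
At Theta: gained ['F459G', 'E784P'] -> total ['E784P', 'F459G', 'R519T', 'R609A']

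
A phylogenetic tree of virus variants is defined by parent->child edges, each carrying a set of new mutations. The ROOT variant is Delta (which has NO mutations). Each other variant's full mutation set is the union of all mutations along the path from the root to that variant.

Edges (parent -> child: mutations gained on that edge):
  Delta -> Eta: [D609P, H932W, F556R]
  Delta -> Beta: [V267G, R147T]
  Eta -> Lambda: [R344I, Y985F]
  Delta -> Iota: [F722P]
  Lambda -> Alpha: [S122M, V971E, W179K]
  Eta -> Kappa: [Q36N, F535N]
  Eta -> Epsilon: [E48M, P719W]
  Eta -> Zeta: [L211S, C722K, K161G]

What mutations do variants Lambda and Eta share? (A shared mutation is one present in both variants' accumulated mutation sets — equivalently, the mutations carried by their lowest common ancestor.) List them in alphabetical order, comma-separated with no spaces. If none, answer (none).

Answer: D609P,F556R,H932W

Derivation:
Accumulating mutations along path to Lambda:
  At Delta: gained [] -> total []
  At Eta: gained ['D609P', 'H932W', 'F556R'] -> total ['D609P', 'F556R', 'H932W']
  At Lambda: gained ['R344I', 'Y985F'] -> total ['D609P', 'F556R', 'H932W', 'R344I', 'Y985F']
Mutations(Lambda) = ['D609P', 'F556R', 'H932W', 'R344I', 'Y985F']
Accumulating mutations along path to Eta:
  At Delta: gained [] -> total []
  At Eta: gained ['D609P', 'H932W', 'F556R'] -> total ['D609P', 'F556R', 'H932W']
Mutations(Eta) = ['D609P', 'F556R', 'H932W']
Intersection: ['D609P', 'F556R', 'H932W', 'R344I', 'Y985F'] ∩ ['D609P', 'F556R', 'H932W'] = ['D609P', 'F556R', 'H932W']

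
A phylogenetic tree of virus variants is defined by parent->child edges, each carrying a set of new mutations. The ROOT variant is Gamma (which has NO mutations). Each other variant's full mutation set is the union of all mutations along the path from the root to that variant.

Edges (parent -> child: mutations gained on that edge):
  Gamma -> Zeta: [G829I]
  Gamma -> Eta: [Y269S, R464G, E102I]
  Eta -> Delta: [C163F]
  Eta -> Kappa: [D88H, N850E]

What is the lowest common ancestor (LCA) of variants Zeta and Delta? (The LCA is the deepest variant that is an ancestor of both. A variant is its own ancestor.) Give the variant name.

Path from root to Zeta: Gamma -> Zeta
  ancestors of Zeta: {Gamma, Zeta}
Path from root to Delta: Gamma -> Eta -> Delta
  ancestors of Delta: {Gamma, Eta, Delta}
Common ancestors: {Gamma}
Walk up from Delta: Delta (not in ancestors of Zeta), Eta (not in ancestors of Zeta), Gamma (in ancestors of Zeta)
Deepest common ancestor (LCA) = Gamma

Answer: Gamma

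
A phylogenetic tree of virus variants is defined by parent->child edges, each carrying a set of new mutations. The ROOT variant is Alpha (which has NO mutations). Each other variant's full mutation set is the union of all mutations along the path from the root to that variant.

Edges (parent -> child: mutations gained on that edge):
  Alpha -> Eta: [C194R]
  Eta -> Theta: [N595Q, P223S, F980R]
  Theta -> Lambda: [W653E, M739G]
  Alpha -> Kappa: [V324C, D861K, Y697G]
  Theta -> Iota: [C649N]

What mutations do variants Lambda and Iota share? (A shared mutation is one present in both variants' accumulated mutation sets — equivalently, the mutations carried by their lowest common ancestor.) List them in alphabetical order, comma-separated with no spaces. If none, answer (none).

Accumulating mutations along path to Lambda:
  At Alpha: gained [] -> total []
  At Eta: gained ['C194R'] -> total ['C194R']
  At Theta: gained ['N595Q', 'P223S', 'F980R'] -> total ['C194R', 'F980R', 'N595Q', 'P223S']
  At Lambda: gained ['W653E', 'M739G'] -> total ['C194R', 'F980R', 'M739G', 'N595Q', 'P223S', 'W653E']
Mutations(Lambda) = ['C194R', 'F980R', 'M739G', 'N595Q', 'P223S', 'W653E']
Accumulating mutations along path to Iota:
  At Alpha: gained [] -> total []
  At Eta: gained ['C194R'] -> total ['C194R']
  At Theta: gained ['N595Q', 'P223S', 'F980R'] -> total ['C194R', 'F980R', 'N595Q', 'P223S']
  At Iota: gained ['C649N'] -> total ['C194R', 'C649N', 'F980R', 'N595Q', 'P223S']
Mutations(Iota) = ['C194R', 'C649N', 'F980R', 'N595Q', 'P223S']
Intersection: ['C194R', 'F980R', 'M739G', 'N595Q', 'P223S', 'W653E'] ∩ ['C194R', 'C649N', 'F980R', 'N595Q', 'P223S'] = ['C194R', 'F980R', 'N595Q', 'P223S']

Answer: C194R,F980R,N595Q,P223S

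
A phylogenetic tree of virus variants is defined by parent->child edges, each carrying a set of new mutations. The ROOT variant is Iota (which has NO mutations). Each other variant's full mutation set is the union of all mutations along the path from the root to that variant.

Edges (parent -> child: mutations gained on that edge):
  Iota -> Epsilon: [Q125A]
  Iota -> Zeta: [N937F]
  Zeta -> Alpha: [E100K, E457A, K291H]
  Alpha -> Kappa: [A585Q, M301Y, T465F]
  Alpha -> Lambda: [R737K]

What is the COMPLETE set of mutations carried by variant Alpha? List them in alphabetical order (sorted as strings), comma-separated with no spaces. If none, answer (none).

Answer: E100K,E457A,K291H,N937F

Derivation:
At Iota: gained [] -> total []
At Zeta: gained ['N937F'] -> total ['N937F']
At Alpha: gained ['E100K', 'E457A', 'K291H'] -> total ['E100K', 'E457A', 'K291H', 'N937F']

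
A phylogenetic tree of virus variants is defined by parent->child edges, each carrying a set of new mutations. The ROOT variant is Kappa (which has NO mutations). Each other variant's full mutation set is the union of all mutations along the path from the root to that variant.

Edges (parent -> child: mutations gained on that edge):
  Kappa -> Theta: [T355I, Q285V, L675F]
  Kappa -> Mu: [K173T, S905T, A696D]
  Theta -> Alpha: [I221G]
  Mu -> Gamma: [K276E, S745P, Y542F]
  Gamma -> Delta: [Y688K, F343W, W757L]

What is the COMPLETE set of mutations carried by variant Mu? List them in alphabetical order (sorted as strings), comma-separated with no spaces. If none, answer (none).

Answer: A696D,K173T,S905T

Derivation:
At Kappa: gained [] -> total []
At Mu: gained ['K173T', 'S905T', 'A696D'] -> total ['A696D', 'K173T', 'S905T']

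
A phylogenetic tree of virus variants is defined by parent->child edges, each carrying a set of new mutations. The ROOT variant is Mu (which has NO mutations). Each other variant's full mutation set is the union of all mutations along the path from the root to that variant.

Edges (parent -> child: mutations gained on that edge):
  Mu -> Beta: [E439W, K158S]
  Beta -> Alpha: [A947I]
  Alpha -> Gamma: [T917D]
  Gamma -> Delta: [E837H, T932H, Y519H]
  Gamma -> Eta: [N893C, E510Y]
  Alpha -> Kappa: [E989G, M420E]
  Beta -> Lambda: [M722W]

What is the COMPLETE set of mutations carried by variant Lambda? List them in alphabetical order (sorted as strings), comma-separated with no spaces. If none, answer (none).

At Mu: gained [] -> total []
At Beta: gained ['E439W', 'K158S'] -> total ['E439W', 'K158S']
At Lambda: gained ['M722W'] -> total ['E439W', 'K158S', 'M722W']

Answer: E439W,K158S,M722W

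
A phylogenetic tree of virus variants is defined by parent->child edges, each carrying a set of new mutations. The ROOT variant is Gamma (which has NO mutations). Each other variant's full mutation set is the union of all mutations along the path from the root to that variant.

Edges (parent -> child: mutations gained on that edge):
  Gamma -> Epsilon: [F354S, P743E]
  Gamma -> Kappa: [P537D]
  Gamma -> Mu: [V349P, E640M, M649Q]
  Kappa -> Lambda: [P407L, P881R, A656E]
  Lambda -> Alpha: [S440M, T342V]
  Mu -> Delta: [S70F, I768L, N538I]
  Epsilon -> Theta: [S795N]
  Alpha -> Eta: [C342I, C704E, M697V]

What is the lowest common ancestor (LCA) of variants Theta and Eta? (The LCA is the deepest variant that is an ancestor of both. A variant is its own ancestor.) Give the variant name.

Answer: Gamma

Derivation:
Path from root to Theta: Gamma -> Epsilon -> Theta
  ancestors of Theta: {Gamma, Epsilon, Theta}
Path from root to Eta: Gamma -> Kappa -> Lambda -> Alpha -> Eta
  ancestors of Eta: {Gamma, Kappa, Lambda, Alpha, Eta}
Common ancestors: {Gamma}
Walk up from Eta: Eta (not in ancestors of Theta), Alpha (not in ancestors of Theta), Lambda (not in ancestors of Theta), Kappa (not in ancestors of Theta), Gamma (in ancestors of Theta)
Deepest common ancestor (LCA) = Gamma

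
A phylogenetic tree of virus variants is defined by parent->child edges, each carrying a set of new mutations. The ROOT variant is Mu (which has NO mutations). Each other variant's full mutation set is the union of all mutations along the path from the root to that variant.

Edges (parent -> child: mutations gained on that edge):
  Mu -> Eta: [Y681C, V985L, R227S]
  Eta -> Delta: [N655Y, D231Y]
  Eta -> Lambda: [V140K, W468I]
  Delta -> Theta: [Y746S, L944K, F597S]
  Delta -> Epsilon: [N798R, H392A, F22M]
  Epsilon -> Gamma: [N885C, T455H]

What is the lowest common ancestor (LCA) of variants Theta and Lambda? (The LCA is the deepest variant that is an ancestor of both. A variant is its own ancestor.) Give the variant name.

Path from root to Theta: Mu -> Eta -> Delta -> Theta
  ancestors of Theta: {Mu, Eta, Delta, Theta}
Path from root to Lambda: Mu -> Eta -> Lambda
  ancestors of Lambda: {Mu, Eta, Lambda}
Common ancestors: {Mu, Eta}
Walk up from Lambda: Lambda (not in ancestors of Theta), Eta (in ancestors of Theta), Mu (in ancestors of Theta)
Deepest common ancestor (LCA) = Eta

Answer: Eta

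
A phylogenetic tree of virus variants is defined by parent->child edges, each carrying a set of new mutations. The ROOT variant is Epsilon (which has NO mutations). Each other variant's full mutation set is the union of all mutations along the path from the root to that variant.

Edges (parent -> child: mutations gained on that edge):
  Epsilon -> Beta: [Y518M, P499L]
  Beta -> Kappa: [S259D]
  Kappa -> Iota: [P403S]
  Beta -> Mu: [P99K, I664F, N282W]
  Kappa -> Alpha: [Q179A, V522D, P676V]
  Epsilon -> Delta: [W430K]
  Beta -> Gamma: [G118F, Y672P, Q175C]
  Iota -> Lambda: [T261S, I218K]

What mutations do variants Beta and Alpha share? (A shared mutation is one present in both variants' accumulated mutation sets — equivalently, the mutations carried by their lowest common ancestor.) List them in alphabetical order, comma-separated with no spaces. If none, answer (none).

Accumulating mutations along path to Beta:
  At Epsilon: gained [] -> total []
  At Beta: gained ['Y518M', 'P499L'] -> total ['P499L', 'Y518M']
Mutations(Beta) = ['P499L', 'Y518M']
Accumulating mutations along path to Alpha:
  At Epsilon: gained [] -> total []
  At Beta: gained ['Y518M', 'P499L'] -> total ['P499L', 'Y518M']
  At Kappa: gained ['S259D'] -> total ['P499L', 'S259D', 'Y518M']
  At Alpha: gained ['Q179A', 'V522D', 'P676V'] -> total ['P499L', 'P676V', 'Q179A', 'S259D', 'V522D', 'Y518M']
Mutations(Alpha) = ['P499L', 'P676V', 'Q179A', 'S259D', 'V522D', 'Y518M']
Intersection: ['P499L', 'Y518M'] ∩ ['P499L', 'P676V', 'Q179A', 'S259D', 'V522D', 'Y518M'] = ['P499L', 'Y518M']

Answer: P499L,Y518M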